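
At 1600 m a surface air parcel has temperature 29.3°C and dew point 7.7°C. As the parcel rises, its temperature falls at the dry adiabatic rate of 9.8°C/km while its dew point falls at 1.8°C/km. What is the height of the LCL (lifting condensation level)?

4300 m

T and T_d converge at 9.8 − 1.8 = 8°C per km
Height above start = (29.3 − 7.7) / 8 = 2.7 km
LCL altitude = 1600 m + 2700 m = 4300 m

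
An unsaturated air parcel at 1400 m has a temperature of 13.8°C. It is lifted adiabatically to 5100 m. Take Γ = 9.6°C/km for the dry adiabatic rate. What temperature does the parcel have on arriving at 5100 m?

-21.72°C

Dry adiabatic to 5100 m: -9.6 × 3.7 km = -35.52°C, so T = -21.72°C.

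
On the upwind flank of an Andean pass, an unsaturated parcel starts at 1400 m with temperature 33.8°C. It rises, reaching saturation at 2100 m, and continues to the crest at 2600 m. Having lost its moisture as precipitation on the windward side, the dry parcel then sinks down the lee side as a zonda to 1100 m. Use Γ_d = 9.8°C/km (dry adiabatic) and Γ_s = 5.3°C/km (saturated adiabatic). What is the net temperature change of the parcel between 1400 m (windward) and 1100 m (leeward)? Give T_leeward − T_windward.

+5.19°C

1400–2100 m, dry: Δz = 0.7 km ⇒ ΔT = -6.86°C; T = 26.94°C
2100–2600 m, saturated: Δz = 0.5 km ⇒ ΔT = -2.65°C; T = 24.29°C
2600–1100 m, dry descent: Δz = 1.5 km ⇒ ΔT = +14.7°C; T = 38.99°C
Net change vs windward start: 38.99 − 33.8 = +5.19°C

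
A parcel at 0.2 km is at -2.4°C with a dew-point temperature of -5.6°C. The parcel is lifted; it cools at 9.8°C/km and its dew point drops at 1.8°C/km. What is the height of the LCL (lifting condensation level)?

0.6 km

T and T_d converge at 9.8 − 1.8 = 8°C per km
Height above start = (-2.4 − (-5.6)) / 8 = 0.4 km
LCL altitude = 200 m + 400 m = 600 m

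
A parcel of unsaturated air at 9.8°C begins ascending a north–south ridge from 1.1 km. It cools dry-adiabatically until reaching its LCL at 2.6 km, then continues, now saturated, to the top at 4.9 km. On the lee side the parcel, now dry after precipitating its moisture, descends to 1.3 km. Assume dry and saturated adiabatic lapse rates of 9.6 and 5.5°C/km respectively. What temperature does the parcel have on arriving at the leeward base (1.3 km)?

17.31°C

Dry to 2600 m: -9.6 × 1.5 km = -14.4°C, so T = -4.6°C.
Saturated to 4900 m: -5.5 × 2.3 km = -12.65°C, so T = -17.25°C.
Dry descent to 1300 m: +9.6 × 3.6 km = +34.56°C, so T = 17.31°C.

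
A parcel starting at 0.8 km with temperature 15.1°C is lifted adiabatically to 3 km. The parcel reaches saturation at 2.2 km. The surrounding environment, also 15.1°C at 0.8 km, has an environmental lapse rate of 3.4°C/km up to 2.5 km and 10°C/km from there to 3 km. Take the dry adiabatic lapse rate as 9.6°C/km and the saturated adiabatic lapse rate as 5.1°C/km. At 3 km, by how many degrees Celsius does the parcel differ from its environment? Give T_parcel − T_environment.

Parcel:
  Dry to 2200 m: -9.6 × 1.4 km = -13.44°C, so T = 1.66°C.
  Saturated to 3000 m: -5.1 × 0.8 km = -4.08°C, so T = -2.42°C.
Environment:
  Environment, lower layer to 2500 m: -3.4 × 1.7 km = -5.78°C, so T = 9.32°C.
  Environment, upper layer to 3000 m: -10 × 0.5 km = -5°C, so T = 4.32°C.
T_parcel − T_env = -2.42 − 4.32 = -6.74°C

-6.74°C (parcel cooler than environment)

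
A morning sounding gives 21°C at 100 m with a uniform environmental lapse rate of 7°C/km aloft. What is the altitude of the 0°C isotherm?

3100 m

Height above start = (21 − 0) / 7 = 3 km
Altitude = 100 m + 3000 m = 3100 m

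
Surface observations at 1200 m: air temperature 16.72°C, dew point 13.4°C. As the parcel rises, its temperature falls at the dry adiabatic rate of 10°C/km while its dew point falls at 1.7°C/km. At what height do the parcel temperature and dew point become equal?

T and T_d converge at 10 − 1.7 = 8.3°C per km
Height above start = (16.72 − 13.4) / 8.3 = 0.4 km
LCL altitude = 1200 m + 400 m = 1600 m

1600 m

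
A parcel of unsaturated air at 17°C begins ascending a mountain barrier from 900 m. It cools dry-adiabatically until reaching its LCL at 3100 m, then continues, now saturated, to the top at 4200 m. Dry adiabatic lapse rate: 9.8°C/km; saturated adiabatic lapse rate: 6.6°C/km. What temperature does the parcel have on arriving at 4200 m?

-11.82°C

Dry to 3100 m: -9.8 × 2.2 km = -21.56°C, so T = -4.56°C.
Saturated to 4200 m: -6.6 × 1.1 km = -7.26°C, so T = -11.82°C.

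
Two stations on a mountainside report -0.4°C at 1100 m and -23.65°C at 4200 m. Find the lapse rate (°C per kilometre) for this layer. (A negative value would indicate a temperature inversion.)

Γ = −ΔT/Δz = (-0.4 − (-23.65)) / (4200 − 1100) m
  = 23.25°C / 3.1 km = 7.5°C/km

7.5°C/km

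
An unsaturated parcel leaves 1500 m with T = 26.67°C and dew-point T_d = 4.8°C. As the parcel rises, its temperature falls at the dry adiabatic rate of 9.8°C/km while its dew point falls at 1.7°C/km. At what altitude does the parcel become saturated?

T and T_d converge at 9.8 − 1.7 = 8.1°C per km
Height above start = (26.67 − 4.8) / 8.1 = 2.7 km
LCL altitude = 1500 m + 2700 m = 4200 m

4200 m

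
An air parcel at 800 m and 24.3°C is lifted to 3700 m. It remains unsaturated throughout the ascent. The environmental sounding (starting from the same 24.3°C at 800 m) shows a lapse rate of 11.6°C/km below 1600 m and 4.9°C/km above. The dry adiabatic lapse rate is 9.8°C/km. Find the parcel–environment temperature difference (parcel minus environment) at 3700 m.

Parcel:
  800 → 3700 m (dry, 9.8°C/km): ΔT = -9.8 × 2.9 = -28.42°C → T = -4.12°C
Environment:
  800 → 1600 m (environment, lower layer, 11.6°C/km): ΔT = -11.6 × 0.8 = -9.28°C → T = 15.02°C
  1600 → 3700 m (environment, upper layer, 4.9°C/km): ΔT = -4.9 × 2.1 = -10.29°C → T = 4.73°C
T_parcel − T_env = -4.12 − 4.73 = -8.85°C

-8.85°C (parcel cooler than environment)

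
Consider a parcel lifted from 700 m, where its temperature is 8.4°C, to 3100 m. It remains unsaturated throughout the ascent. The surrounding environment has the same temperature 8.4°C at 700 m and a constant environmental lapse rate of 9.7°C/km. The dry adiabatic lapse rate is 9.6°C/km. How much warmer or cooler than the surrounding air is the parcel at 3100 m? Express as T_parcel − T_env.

+0.24°C (parcel warmer than environment)

Parcel:
  From 700 m to 3100 m (dry): cools by 9.6 × 2.4 = 23.04°C, giving -14.64°C.
Environment:
  From 700 m to 3100 m (environment): cools by 9.7 × 2.4 = 23.28°C, giving -14.88°C.
T_parcel − T_env = -14.64 − (-14.88) = +0.24°C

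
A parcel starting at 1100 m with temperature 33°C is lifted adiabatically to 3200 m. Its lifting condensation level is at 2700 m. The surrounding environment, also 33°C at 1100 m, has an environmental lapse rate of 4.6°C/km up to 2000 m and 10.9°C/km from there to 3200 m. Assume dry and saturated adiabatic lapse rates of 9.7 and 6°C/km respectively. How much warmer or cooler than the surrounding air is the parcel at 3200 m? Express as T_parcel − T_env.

-1.3°C (parcel cooler than environment)

Parcel:
  1100–2700 m, dry: Δz = 1.6 km ⇒ ΔT = -15.52°C; T = 17.48°C
  2700–3200 m, saturated: Δz = 0.5 km ⇒ ΔT = -3°C; T = 14.48°C
Environment:
  1100–2000 m, environment, lower layer: Δz = 0.9 km ⇒ ΔT = -4.14°C; T = 28.86°C
  2000–3200 m, environment, upper layer: Δz = 1.2 km ⇒ ΔT = -13.08°C; T = 15.78°C
T_parcel − T_env = 14.48 − 15.78 = -1.3°C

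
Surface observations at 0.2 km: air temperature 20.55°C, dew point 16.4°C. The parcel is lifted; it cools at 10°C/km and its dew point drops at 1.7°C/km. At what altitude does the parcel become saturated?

T and T_d converge at 10 − 1.7 = 8.3°C per km
Height above start = (20.55 − 16.4) / 8.3 = 0.5 km
LCL altitude = 200 m + 500 m = 700 m

0.7 km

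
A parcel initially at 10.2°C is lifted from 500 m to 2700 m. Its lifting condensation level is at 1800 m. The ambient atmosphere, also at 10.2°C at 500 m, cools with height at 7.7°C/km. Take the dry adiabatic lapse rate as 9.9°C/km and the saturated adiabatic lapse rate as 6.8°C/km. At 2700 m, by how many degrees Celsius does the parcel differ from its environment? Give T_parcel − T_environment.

Parcel:
  500 → 1800 m (dry, 9.9°C/km): ΔT = -9.9 × 1.3 = -12.87°C → T = -2.67°C
  1800 → 2700 m (saturated, 6.8°C/km): ΔT = -6.8 × 0.9 = -6.12°C → T = -8.79°C
Environment:
  500 → 2700 m (environment, 7.7°C/km): ΔT = -7.7 × 2.2 = -16.94°C → T = -6.74°C
T_parcel − T_env = -8.79 − (-6.74) = -2.05°C

-2.05°C (parcel cooler than environment)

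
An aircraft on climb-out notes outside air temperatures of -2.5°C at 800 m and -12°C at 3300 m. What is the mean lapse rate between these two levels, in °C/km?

3.8°C/km

Γ = −ΔT/Δz = (-2.5 − (-12)) / (3300 − 800) m
  = 9.5°C / 2.5 km = 3.8°C/km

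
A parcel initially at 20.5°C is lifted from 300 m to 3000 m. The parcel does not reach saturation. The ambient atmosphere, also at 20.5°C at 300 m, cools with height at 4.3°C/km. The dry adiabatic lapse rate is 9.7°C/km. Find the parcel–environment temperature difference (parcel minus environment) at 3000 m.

Parcel:
  From 300 m to 3000 m (dry): cools by 9.7 × 2.7 = 26.19°C, giving -5.69°C.
Environment:
  From 300 m to 3000 m (environment): cools by 4.3 × 2.7 = 11.61°C, giving 8.89°C.
T_parcel − T_env = -5.69 − 8.89 = -14.58°C

-14.58°C (parcel cooler than environment)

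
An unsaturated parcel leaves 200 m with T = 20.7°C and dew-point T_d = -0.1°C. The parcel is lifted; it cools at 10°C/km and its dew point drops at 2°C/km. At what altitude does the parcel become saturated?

2800 m

T and T_d converge at 10 − 2 = 8°C per km
Height above start = (20.7 − (-0.1)) / 8 = 2.6 km
LCL altitude = 200 m + 2600 m = 2800 m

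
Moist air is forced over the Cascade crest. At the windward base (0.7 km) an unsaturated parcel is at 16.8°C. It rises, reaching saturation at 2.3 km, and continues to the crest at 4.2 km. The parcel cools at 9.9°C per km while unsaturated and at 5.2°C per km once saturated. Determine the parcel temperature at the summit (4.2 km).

From 700 m to 2300 m (dry): cools by 9.9 × 1.6 = 15.84°C, giving 0.96°C.
From 2300 m to 4200 m (saturated): cools by 5.2 × 1.9 = 9.88°C, giving -8.92°C.

-8.92°C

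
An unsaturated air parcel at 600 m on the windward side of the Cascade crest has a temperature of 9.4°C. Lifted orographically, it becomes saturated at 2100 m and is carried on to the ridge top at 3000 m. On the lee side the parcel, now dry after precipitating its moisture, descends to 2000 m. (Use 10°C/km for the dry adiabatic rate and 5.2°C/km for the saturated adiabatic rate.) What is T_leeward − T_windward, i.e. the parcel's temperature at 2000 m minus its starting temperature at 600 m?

600 → 2100 m (dry, 10°C/km): ΔT = -10 × 1.5 = -15°C → T = -5.6°C
2100 → 3000 m (saturated, 5.2°C/km): ΔT = -5.2 × 0.9 = -4.68°C → T = -10.28°C
3000 → 2000 m (dry descent, 10°C/km): ΔT = +10 × 1 = +10°C → T = -0.28°C
Net change vs windward start: -0.28 − 9.4 = -9.68°C

-9.68°C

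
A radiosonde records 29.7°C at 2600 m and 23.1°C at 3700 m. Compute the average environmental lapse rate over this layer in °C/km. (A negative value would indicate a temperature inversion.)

6°C/km

Γ = −ΔT/Δz = (29.7 − 23.1) / (3700 − 2600) m
  = 6.6°C / 1.1 km = 6°C/km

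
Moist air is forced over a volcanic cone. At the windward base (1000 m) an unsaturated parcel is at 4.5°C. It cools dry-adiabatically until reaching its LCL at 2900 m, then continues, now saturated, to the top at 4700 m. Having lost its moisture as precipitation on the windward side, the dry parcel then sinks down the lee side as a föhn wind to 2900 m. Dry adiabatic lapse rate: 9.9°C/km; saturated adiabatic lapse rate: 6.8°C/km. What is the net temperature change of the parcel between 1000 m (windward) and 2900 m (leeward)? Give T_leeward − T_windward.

From 1000 m to 2900 m (dry): cools by 9.9 × 1.9 = 18.81°C, giving -14.31°C.
From 2900 m to 4700 m (saturated): cools by 6.8 × 1.8 = 12.24°C, giving -26.55°C.
From 4700 m to 2900 m (dry descent): warms by 9.9 × 1.8 = 17.82°C, giving -8.73°C.
Net change vs windward start: -8.73 − 4.5 = -13.23°C

-13.23°C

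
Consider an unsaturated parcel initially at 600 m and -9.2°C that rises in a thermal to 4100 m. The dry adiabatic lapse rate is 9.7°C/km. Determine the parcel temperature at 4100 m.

-43.15°C

From 600 m to 4100 m (dry adiabatic): cools by 9.7 × 3.5 = 33.95°C, giving -43.15°C.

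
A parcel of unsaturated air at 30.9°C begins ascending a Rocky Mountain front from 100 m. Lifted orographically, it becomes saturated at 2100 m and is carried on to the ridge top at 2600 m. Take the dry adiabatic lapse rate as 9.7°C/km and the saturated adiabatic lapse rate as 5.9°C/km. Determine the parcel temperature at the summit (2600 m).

8.55°C

100–2100 m, dry: Δz = 2 km ⇒ ΔT = -19.4°C; T = 11.5°C
2100–2600 m, saturated: Δz = 0.5 km ⇒ ΔT = -2.95°C; T = 8.55°C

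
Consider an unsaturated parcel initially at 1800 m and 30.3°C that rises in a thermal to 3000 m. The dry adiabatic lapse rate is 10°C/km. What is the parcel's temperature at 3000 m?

18.3°C

Dry adiabatic to 3000 m: -10 × 1.2 km = -12°C, so T = 18.3°C.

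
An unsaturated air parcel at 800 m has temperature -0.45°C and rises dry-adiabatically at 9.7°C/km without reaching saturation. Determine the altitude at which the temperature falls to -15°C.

Height above start = (-0.45 − (-15)) / 9.7 = 1.5 km
Altitude = 800 m + 1500 m = 2300 m

2300 m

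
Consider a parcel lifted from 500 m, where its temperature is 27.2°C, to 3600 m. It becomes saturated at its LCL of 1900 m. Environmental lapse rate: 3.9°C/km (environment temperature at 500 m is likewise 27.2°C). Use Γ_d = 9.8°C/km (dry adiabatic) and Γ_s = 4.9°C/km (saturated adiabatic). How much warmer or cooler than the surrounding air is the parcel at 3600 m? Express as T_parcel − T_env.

Parcel:
  From 500 m to 1900 m (dry): cools by 9.8 × 1.4 = 13.72°C, giving 13.48°C.
  From 1900 m to 3600 m (saturated): cools by 4.9 × 1.7 = 8.33°C, giving 5.15°C.
Environment:
  From 500 m to 3600 m (environment): cools by 3.9 × 3.1 = 12.09°C, giving 15.11°C.
T_parcel − T_env = 5.15 − 15.11 = -9.96°C

-9.96°C (parcel cooler than environment)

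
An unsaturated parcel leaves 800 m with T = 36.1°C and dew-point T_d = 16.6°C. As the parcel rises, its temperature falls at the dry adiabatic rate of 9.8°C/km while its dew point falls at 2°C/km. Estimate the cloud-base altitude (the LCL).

3300 m

T and T_d converge at 9.8 − 2 = 7.8°C per km
Height above start = (36.1 − 16.6) / 7.8 = 2.5 km
LCL altitude = 800 m + 2500 m = 3300 m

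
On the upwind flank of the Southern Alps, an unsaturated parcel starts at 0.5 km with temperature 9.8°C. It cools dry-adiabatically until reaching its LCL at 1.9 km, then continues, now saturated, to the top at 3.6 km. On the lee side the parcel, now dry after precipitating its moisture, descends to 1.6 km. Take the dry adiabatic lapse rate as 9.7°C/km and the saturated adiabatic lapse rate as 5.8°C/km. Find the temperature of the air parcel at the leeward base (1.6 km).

500 → 1900 m (dry, 9.7°C/km): ΔT = -9.7 × 1.4 = -13.58°C → T = -3.78°C
1900 → 3600 m (saturated, 5.8°C/km): ΔT = -5.8 × 1.7 = -9.86°C → T = -13.64°C
3600 → 1600 m (dry descent, 9.7°C/km): ΔT = +9.7 × 2 = +19.4°C → T = 5.76°C

5.76°C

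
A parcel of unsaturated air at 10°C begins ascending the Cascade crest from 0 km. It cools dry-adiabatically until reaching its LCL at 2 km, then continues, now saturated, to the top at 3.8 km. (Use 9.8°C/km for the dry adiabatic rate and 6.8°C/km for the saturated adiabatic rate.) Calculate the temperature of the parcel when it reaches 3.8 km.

From 0 m to 2000 m (dry): cools by 9.8 × 2 = 19.6°C, giving -9.6°C.
From 2000 m to 3800 m (saturated): cools by 6.8 × 1.8 = 12.24°C, giving -21.84°C.

-21.84°C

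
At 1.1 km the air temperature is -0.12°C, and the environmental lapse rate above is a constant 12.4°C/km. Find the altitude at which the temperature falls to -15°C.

2.3 km

Height above start = (-0.12 − (-15)) / 12.4 = 1.2 km
Altitude = 1100 m + 1200 m = 2300 m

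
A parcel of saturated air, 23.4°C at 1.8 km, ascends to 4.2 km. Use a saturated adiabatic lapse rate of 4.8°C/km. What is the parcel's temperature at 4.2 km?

From 1800 m to 4200 m (saturated adiabatic): cools by 4.8 × 2.4 = 11.52°C, giving 11.88°C.

11.88°C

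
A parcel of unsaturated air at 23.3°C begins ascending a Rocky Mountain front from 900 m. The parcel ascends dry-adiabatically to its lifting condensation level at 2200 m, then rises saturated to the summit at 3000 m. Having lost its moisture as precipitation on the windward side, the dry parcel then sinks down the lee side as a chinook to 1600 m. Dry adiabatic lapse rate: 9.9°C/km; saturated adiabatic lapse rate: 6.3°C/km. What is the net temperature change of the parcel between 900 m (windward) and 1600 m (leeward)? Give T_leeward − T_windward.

-4.05°C

900–2200 m, dry: Δz = 1.3 km ⇒ ΔT = -12.87°C; T = 10.43°C
2200–3000 m, saturated: Δz = 0.8 km ⇒ ΔT = -5.04°C; T = 5.39°C
3000–1600 m, dry descent: Δz = 1.4 km ⇒ ΔT = +13.86°C; T = 19.25°C
Net change vs windward start: 19.25 − 23.3 = -4.05°C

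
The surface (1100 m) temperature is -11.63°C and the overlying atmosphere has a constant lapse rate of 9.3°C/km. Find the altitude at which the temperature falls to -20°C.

2000 m

Height above start = (-11.63 − (-20)) / 9.3 = 0.9 km
Altitude = 1100 m + 900 m = 2000 m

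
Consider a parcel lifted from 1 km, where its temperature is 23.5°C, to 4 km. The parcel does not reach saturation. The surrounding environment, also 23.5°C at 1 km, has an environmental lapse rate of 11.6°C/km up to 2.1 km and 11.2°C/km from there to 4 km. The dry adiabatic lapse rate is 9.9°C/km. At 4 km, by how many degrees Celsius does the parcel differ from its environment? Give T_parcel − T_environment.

Parcel:
  1000–4000 m, dry: Δz = 3 km ⇒ ΔT = -29.7°C; T = -6.2°C
Environment:
  1000–2100 m, environment, lower layer: Δz = 1.1 km ⇒ ΔT = -12.76°C; T = 10.74°C
  2100–4000 m, environment, upper layer: Δz = 1.9 km ⇒ ΔT = -21.28°C; T = -10.54°C
T_parcel − T_env = -6.2 − (-10.54) = +4.34°C

+4.34°C (parcel warmer than environment)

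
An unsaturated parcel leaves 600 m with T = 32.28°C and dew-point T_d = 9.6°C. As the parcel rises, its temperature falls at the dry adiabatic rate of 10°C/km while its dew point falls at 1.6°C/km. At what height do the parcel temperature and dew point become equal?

T and T_d converge at 10 − 1.6 = 8.4°C per km
Height above start = (32.28 − 9.6) / 8.4 = 2.7 km
LCL altitude = 600 m + 2700 m = 3300 m

3300 m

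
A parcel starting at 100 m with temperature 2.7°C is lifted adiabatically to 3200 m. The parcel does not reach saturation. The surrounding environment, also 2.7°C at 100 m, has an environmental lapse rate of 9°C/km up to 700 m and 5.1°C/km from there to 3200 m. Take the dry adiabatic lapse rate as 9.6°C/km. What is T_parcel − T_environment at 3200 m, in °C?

Parcel:
  From 100 m to 3200 m (dry): cools by 9.6 × 3.1 = 29.76°C, giving -27.06°C.
Environment:
  From 100 m to 700 m (environment, lower layer): cools by 9 × 0.6 = 5.4°C, giving -2.7°C.
  From 700 m to 3200 m (environment, upper layer): cools by 5.1 × 2.5 = 12.75°C, giving -15.45°C.
T_parcel − T_env = -27.06 − (-15.45) = -11.61°C

-11.61°C (parcel cooler than environment)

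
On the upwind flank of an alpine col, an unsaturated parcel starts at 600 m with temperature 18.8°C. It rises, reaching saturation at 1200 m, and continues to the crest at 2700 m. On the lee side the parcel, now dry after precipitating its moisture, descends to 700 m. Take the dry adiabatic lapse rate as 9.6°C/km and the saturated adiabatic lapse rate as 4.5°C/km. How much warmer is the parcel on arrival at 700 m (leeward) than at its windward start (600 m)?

+6.69°C

600–1200 m, dry: Δz = 0.6 km ⇒ ΔT = -5.76°C; T = 13.04°C
1200–2700 m, saturated: Δz = 1.5 km ⇒ ΔT = -6.75°C; T = 6.29°C
2700–700 m, dry descent: Δz = 2 km ⇒ ΔT = +19.2°C; T = 25.49°C
Net change vs windward start: 25.49 − 18.8 = +6.69°C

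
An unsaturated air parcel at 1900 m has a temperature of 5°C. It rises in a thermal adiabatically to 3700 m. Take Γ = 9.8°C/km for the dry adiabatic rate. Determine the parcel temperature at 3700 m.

-12.64°C

1900–3700 m, dry adiabatic: Δz = 1.8 km ⇒ ΔT = -17.64°C; T = -12.64°C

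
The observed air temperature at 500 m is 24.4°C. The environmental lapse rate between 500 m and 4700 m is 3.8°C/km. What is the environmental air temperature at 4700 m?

500 → 4700 m (environmental, 3.8°C/km): ΔT = -3.8 × 4.2 = -15.96°C → T = 8.44°C

8.44°C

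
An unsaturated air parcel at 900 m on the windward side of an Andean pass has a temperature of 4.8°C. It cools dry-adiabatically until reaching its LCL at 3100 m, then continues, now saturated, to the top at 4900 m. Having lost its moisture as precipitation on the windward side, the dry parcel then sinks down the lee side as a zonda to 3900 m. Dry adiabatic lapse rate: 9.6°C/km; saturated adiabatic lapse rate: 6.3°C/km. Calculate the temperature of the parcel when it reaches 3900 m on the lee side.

-18.06°C

900 → 3100 m (dry, 9.6°C/km): ΔT = -9.6 × 2.2 = -21.12°C → T = -16.32°C
3100 → 4900 m (saturated, 6.3°C/km): ΔT = -6.3 × 1.8 = -11.34°C → T = -27.66°C
4900 → 3900 m (dry descent, 9.6°C/km): ΔT = +9.6 × 1 = +9.6°C → T = -18.06°C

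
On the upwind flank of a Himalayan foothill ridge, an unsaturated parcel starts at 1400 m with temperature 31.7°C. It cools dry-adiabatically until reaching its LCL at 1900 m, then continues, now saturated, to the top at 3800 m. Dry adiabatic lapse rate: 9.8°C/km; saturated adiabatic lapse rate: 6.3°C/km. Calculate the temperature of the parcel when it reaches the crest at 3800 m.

1400 → 1900 m (dry, 9.8°C/km): ΔT = -9.8 × 0.5 = -4.9°C → T = 26.8°C
1900 → 3800 m (saturated, 6.3°C/km): ΔT = -6.3 × 1.9 = -11.97°C → T = 14.83°C

14.83°C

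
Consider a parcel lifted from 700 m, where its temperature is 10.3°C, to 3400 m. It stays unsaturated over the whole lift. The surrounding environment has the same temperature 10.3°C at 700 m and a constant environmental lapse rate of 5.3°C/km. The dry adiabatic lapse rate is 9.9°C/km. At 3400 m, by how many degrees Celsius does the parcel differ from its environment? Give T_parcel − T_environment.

-12.42°C (parcel cooler than environment)

Parcel:
  From 700 m to 3400 m (dry): cools by 9.9 × 2.7 = 26.73°C, giving -16.43°C.
Environment:
  From 700 m to 3400 m (environment): cools by 5.3 × 2.7 = 14.31°C, giving -4.01°C.
T_parcel − T_env = -16.43 − (-4.01) = -12.42°C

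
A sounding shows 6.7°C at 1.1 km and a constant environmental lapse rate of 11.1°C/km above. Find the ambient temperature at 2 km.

-3.29°C

1100 → 2000 m (environmental, 11.1°C/km): ΔT = -11.1 × 0.9 = -9.99°C → T = -3.29°C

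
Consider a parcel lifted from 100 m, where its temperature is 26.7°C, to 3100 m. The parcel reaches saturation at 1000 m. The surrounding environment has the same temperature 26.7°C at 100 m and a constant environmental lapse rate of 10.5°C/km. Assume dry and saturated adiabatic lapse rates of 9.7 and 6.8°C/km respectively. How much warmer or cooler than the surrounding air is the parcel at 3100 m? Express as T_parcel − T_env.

+8.49°C (parcel warmer than environment)

Parcel:
  Dry to 1000 m: -9.7 × 0.9 km = -8.73°C, so T = 17.97°C.
  Saturated to 3100 m: -6.8 × 2.1 km = -14.28°C, so T = 3.69°C.
Environment:
  Environment to 3100 m: -10.5 × 3 km = -31.5°C, so T = -4.8°C.
T_parcel − T_env = 3.69 − (-4.8) = +8.49°C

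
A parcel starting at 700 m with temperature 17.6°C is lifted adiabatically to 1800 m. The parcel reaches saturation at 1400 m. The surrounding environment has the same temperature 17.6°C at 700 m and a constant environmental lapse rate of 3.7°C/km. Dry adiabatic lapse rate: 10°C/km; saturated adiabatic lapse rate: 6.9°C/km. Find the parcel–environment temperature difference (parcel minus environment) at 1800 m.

-5.69°C (parcel cooler than environment)

Parcel:
  700–1400 m, dry: Δz = 0.7 km ⇒ ΔT = -7°C; T = 10.6°C
  1400–1800 m, saturated: Δz = 0.4 km ⇒ ΔT = -2.76°C; T = 7.84°C
Environment:
  700–1800 m, environment: Δz = 1.1 km ⇒ ΔT = -4.07°C; T = 13.53°C
T_parcel − T_env = 7.84 − 13.53 = -5.69°C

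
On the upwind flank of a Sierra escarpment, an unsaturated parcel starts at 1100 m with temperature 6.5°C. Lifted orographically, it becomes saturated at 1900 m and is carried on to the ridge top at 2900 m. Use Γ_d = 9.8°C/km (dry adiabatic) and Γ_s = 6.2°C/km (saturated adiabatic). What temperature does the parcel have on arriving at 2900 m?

Dry to 1900 m: -9.8 × 0.8 km = -7.84°C, so T = -1.34°C.
Saturated to 2900 m: -6.2 × 1 km = -6.2°C, so T = -7.54°C.

-7.54°C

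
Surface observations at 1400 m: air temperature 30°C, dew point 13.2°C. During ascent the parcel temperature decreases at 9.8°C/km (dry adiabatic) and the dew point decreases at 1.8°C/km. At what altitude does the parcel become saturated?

3500 m

T and T_d converge at 9.8 − 1.8 = 8°C per km
Height above start = (30 − 13.2) / 8 = 2.1 km
LCL altitude = 1400 m + 2100 m = 3500 m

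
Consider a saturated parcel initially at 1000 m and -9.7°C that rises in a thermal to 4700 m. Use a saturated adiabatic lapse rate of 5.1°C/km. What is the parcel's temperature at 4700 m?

1000–4700 m, saturated adiabatic: Δz = 3.7 km ⇒ ΔT = -18.87°C; T = -28.57°C

-28.57°C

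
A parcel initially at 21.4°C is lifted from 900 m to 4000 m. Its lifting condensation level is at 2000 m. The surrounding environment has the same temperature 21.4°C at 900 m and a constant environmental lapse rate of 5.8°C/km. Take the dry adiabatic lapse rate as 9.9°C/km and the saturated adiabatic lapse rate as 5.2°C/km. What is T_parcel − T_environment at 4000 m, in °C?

-3.31°C (parcel cooler than environment)

Parcel:
  900 → 2000 m (dry, 9.9°C/km): ΔT = -9.9 × 1.1 = -10.89°C → T = 10.51°C
  2000 → 4000 m (saturated, 5.2°C/km): ΔT = -5.2 × 2 = -10.4°C → T = 0.11°C
Environment:
  900 → 4000 m (environment, 5.8°C/km): ΔT = -5.8 × 3.1 = -17.98°C → T = 3.42°C
T_parcel − T_env = 0.11 − 3.42 = -3.31°C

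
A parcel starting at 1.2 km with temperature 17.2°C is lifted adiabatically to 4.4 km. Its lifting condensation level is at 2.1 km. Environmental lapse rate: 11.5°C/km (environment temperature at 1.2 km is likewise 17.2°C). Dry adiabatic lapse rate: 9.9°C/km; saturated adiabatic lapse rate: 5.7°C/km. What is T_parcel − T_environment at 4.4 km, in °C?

Parcel:
  Dry to 2100 m: -9.9 × 0.9 km = -8.91°C, so T = 8.29°C.
  Saturated to 4400 m: -5.7 × 2.3 km = -13.11°C, so T = -4.82°C.
Environment:
  Environment to 4400 m: -11.5 × 3.2 km = -36.8°C, so T = -19.6°C.
T_parcel − T_env = -4.82 − (-19.6) = +14.78°C

+14.78°C (parcel warmer than environment)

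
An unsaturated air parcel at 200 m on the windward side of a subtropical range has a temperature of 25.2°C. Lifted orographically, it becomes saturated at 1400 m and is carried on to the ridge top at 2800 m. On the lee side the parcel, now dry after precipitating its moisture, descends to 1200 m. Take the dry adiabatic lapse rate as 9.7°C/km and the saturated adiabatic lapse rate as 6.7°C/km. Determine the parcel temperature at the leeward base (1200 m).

200 → 1400 m (dry, 9.7°C/km): ΔT = -9.7 × 1.2 = -11.64°C → T = 13.56°C
1400 → 2800 m (saturated, 6.7°C/km): ΔT = -6.7 × 1.4 = -9.38°C → T = 4.18°C
2800 → 1200 m (dry descent, 9.7°C/km): ΔT = +9.7 × 1.6 = +15.52°C → T = 19.7°C

19.7°C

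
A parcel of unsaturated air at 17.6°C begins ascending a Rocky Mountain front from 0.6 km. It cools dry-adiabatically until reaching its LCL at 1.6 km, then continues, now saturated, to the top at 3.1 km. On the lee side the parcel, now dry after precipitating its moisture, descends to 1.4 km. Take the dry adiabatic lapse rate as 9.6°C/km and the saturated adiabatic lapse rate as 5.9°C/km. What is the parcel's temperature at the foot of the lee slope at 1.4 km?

Dry to 1600 m: -9.6 × 1 km = -9.6°C, so T = 8°C.
Saturated to 3100 m: -5.9 × 1.5 km = -8.85°C, so T = -0.85°C.
Dry descent to 1400 m: +9.6 × 1.7 km = +16.32°C, so T = 15.47°C.

15.47°C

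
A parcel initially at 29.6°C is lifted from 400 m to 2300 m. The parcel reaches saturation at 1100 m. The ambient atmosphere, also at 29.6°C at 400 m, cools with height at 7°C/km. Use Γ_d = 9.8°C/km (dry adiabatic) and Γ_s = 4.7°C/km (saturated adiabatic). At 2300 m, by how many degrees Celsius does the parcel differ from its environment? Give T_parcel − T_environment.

Parcel:
  Dry to 1100 m: -9.8 × 0.7 km = -6.86°C, so T = 22.74°C.
  Saturated to 2300 m: -4.7 × 1.2 km = -5.64°C, so T = 17.1°C.
Environment:
  Environment to 2300 m: -7 × 1.9 km = -13.3°C, so T = 16.3°C.
T_parcel − T_env = 17.1 − 16.3 = +0.8°C

+0.8°C (parcel warmer than environment)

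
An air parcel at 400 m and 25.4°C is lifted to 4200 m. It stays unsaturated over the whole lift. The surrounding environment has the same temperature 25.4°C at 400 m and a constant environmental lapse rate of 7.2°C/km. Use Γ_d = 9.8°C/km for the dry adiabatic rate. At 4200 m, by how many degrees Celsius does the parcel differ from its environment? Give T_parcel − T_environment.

Parcel:
  From 400 m to 4200 m (dry): cools by 9.8 × 3.8 = 37.24°C, giving -11.84°C.
Environment:
  From 400 m to 4200 m (environment): cools by 7.2 × 3.8 = 27.36°C, giving -1.96°C.
T_parcel − T_env = -11.84 − (-1.96) = -9.88°C

-9.88°C (parcel cooler than environment)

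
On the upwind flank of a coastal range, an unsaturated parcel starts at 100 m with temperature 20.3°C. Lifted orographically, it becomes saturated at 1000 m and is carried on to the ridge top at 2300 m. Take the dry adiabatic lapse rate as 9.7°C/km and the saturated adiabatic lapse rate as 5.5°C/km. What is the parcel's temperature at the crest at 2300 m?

From 100 m to 1000 m (dry): cools by 9.7 × 0.9 = 8.73°C, giving 11.57°C.
From 1000 m to 2300 m (saturated): cools by 5.5 × 1.3 = 7.15°C, giving 4.42°C.

4.42°C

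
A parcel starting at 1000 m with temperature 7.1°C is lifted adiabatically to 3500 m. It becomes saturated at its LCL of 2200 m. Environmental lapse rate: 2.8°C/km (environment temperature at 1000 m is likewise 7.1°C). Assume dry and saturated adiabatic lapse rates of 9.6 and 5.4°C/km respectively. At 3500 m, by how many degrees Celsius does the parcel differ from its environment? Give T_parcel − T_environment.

Parcel:
  Dry to 2200 m: -9.6 × 1.2 km = -11.52°C, so T = -4.42°C.
  Saturated to 3500 m: -5.4 × 1.3 km = -7.02°C, so T = -11.44°C.
Environment:
  Environment to 3500 m: -2.8 × 2.5 km = -7°C, so T = 0.1°C.
T_parcel − T_env = -11.44 − 0.1 = -11.54°C

-11.54°C (parcel cooler than environment)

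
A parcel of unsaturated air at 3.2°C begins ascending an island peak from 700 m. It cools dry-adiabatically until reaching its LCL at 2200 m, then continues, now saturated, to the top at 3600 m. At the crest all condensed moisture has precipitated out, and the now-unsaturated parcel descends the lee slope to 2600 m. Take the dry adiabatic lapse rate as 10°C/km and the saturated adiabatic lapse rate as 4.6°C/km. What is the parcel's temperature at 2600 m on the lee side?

-8.24°C

700–2200 m, dry: Δz = 1.5 km ⇒ ΔT = -15°C; T = -11.8°C
2200–3600 m, saturated: Δz = 1.4 km ⇒ ΔT = -6.44°C; T = -18.24°C
3600–2600 m, dry descent: Δz = 1 km ⇒ ΔT = +10°C; T = -8.24°C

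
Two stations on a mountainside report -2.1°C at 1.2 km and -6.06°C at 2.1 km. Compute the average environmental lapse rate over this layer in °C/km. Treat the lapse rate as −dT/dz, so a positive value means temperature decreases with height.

4.4°C/km

Γ = −ΔT/Δz = (-2.1 − (-6.06)) / (2100 − 1200) m
  = 3.96°C / 0.9 km = 4.4°C/km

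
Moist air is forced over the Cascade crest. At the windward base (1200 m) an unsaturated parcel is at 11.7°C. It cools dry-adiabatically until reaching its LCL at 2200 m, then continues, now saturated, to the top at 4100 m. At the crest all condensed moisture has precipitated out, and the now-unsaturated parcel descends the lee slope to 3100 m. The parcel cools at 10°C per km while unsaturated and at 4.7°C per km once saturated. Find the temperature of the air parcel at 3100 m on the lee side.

1200–2200 m, dry: Δz = 1 km ⇒ ΔT = -10°C; T = 1.7°C
2200–4100 m, saturated: Δz = 1.9 km ⇒ ΔT = -8.93°C; T = -7.23°C
4100–3100 m, dry descent: Δz = 1 km ⇒ ΔT = +10°C; T = 2.77°C

2.77°C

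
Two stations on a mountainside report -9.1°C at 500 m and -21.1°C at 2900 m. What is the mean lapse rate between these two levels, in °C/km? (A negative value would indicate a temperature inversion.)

5°C/km

Γ = −ΔT/Δz = (-9.1 − (-21.1)) / (2900 − 500) m
  = 12°C / 2.4 km = 5°C/km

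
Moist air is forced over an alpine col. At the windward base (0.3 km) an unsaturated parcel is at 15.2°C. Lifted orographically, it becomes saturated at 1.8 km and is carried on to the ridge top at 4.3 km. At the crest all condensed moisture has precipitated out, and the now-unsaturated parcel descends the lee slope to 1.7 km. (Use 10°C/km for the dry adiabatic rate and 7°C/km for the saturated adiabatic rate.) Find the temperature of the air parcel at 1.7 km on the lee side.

8.7°C

Dry to 1800 m: -10 × 1.5 km = -15°C, so T = 0.2°C.
Saturated to 4300 m: -7 × 2.5 km = -17.5°C, so T = -17.3°C.
Dry descent to 1700 m: +10 × 2.6 km = +26°C, so T = 8.7°C.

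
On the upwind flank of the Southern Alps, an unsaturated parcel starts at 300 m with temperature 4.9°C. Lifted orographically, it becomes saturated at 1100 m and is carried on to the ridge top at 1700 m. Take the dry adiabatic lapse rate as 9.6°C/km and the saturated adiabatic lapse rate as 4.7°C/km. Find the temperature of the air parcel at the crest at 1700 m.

300 → 1100 m (dry, 9.6°C/km): ΔT = -9.6 × 0.8 = -7.68°C → T = -2.78°C
1100 → 1700 m (saturated, 4.7°C/km): ΔT = -4.7 × 0.6 = -2.82°C → T = -5.6°C

-5.6°C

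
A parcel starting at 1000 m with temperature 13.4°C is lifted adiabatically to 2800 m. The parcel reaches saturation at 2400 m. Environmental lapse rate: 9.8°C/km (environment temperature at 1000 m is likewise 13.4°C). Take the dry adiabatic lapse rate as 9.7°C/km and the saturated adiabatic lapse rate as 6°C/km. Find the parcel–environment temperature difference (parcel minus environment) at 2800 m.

+1.66°C (parcel warmer than environment)

Parcel:
  1000–2400 m, dry: Δz = 1.4 km ⇒ ΔT = -13.58°C; T = -0.18°C
  2400–2800 m, saturated: Δz = 0.4 km ⇒ ΔT = -2.4°C; T = -2.58°C
Environment:
  1000–2800 m, environment: Δz = 1.8 km ⇒ ΔT = -17.64°C; T = -4.24°C
T_parcel − T_env = -2.58 − (-4.24) = +1.66°C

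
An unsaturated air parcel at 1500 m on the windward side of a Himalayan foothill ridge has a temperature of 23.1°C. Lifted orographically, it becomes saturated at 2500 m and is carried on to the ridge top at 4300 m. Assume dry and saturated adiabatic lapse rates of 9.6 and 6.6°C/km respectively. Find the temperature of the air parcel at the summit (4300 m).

1.62°C

From 1500 m to 2500 m (dry): cools by 9.6 × 1 = 9.6°C, giving 13.5°C.
From 2500 m to 4300 m (saturated): cools by 6.6 × 1.8 = 11.88°C, giving 1.62°C.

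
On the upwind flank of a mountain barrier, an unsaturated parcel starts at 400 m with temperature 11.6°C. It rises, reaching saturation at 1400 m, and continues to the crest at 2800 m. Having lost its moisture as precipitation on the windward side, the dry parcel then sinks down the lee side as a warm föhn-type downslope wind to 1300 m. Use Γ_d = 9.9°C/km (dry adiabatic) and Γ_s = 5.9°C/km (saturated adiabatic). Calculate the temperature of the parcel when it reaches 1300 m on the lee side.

8.29°C

Dry to 1400 m: -9.9 × 1 km = -9.9°C, so T = 1.7°C.
Saturated to 2800 m: -5.9 × 1.4 km = -8.26°C, so T = -6.56°C.
Dry descent to 1300 m: +9.9 × 1.5 km = +14.85°C, so T = 8.29°C.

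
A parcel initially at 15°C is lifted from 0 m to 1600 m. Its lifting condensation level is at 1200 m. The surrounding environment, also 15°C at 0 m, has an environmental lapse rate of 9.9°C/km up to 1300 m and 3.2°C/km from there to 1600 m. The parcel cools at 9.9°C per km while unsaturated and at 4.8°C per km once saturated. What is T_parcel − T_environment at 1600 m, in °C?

Parcel:
  Dry to 1200 m: -9.9 × 1.2 km = -11.88°C, so T = 3.12°C.
  Saturated to 1600 m: -4.8 × 0.4 km = -1.92°C, so T = 1.2°C.
Environment:
  Environment, lower layer to 1300 m: -9.9 × 1.3 km = -12.87°C, so T = 2.13°C.
  Environment, upper layer to 1600 m: -3.2 × 0.3 km = -0.96°C, so T = 1.17°C.
T_parcel − T_env = 1.2 − 1.17 = +0.03°C

+0.03°C (parcel warmer than environment)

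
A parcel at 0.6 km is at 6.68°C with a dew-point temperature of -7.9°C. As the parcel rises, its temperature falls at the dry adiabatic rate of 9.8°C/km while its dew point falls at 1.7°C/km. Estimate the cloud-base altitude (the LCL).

2.4 km

T and T_d converge at 9.8 − 1.7 = 8.1°C per km
Height above start = (6.68 − (-7.9)) / 8.1 = 1.8 km
LCL altitude = 600 m + 1800 m = 2400 m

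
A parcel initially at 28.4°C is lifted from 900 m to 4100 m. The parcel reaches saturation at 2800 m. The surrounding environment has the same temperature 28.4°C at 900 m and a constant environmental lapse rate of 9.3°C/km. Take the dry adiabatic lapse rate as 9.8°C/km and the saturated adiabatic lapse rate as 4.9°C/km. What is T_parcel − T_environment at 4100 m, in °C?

Parcel:
  900 → 2800 m (dry, 9.8°C/km): ΔT = -9.8 × 1.9 = -18.62°C → T = 9.78°C
  2800 → 4100 m (saturated, 4.9°C/km): ΔT = -4.9 × 1.3 = -6.37°C → T = 3.41°C
Environment:
  900 → 4100 m (environment, 9.3°C/km): ΔT = -9.3 × 3.2 = -29.76°C → T = -1.36°C
T_parcel − T_env = 3.41 − (-1.36) = +4.77°C

+4.77°C (parcel warmer than environment)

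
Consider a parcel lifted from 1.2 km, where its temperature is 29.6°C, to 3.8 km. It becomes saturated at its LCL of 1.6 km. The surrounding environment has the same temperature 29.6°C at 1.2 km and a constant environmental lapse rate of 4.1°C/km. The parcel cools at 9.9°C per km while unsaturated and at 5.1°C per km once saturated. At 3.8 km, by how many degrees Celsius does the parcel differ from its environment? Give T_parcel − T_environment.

-4.52°C (parcel cooler than environment)

Parcel:
  From 1200 m to 1600 m (dry): cools by 9.9 × 0.4 = 3.96°C, giving 25.64°C.
  From 1600 m to 3800 m (saturated): cools by 5.1 × 2.2 = 11.22°C, giving 14.42°C.
Environment:
  From 1200 m to 3800 m (environment): cools by 4.1 × 2.6 = 10.66°C, giving 18.94°C.
T_parcel − T_env = 14.42 − 18.94 = -4.52°C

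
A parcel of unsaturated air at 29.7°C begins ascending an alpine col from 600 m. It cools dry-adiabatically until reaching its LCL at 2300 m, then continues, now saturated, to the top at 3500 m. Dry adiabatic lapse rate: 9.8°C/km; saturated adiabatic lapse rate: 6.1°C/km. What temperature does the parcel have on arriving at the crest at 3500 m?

600 → 2300 m (dry, 9.8°C/km): ΔT = -9.8 × 1.7 = -16.66°C → T = 13.04°C
2300 → 3500 m (saturated, 6.1°C/km): ΔT = -6.1 × 1.2 = -7.32°C → T = 5.72°C

5.72°C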